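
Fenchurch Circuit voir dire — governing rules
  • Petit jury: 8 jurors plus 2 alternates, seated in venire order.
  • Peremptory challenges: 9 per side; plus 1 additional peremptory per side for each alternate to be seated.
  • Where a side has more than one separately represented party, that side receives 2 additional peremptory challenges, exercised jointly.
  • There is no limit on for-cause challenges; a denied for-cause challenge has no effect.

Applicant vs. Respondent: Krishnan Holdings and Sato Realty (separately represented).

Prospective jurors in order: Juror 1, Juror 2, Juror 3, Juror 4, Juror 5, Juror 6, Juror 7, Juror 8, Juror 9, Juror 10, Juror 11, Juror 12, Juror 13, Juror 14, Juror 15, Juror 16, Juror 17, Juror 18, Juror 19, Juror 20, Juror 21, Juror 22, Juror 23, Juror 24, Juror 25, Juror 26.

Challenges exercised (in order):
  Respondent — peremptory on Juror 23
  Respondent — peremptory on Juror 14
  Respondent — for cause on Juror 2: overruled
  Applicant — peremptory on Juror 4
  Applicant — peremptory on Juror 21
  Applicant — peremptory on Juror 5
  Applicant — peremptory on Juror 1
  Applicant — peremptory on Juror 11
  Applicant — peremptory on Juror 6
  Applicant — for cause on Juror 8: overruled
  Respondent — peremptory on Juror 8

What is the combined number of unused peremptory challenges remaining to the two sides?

Applicant allotment: 9 base + 1 × 2 alternates = 11. Respondent allotment: 9 base + 1 × 2 alternates + 2 multi-party = 13.
Applicant peremptories used: #4, #21, #5, #1, #11, #6 — 6 (the for-cause on #8 doesn't count).
Respondent peremptories used: #23, #14, #8 — 3 (the for-cause on #2 doesn't count).
Remaining: (11 − 6) + (13 − 3) = 15.

15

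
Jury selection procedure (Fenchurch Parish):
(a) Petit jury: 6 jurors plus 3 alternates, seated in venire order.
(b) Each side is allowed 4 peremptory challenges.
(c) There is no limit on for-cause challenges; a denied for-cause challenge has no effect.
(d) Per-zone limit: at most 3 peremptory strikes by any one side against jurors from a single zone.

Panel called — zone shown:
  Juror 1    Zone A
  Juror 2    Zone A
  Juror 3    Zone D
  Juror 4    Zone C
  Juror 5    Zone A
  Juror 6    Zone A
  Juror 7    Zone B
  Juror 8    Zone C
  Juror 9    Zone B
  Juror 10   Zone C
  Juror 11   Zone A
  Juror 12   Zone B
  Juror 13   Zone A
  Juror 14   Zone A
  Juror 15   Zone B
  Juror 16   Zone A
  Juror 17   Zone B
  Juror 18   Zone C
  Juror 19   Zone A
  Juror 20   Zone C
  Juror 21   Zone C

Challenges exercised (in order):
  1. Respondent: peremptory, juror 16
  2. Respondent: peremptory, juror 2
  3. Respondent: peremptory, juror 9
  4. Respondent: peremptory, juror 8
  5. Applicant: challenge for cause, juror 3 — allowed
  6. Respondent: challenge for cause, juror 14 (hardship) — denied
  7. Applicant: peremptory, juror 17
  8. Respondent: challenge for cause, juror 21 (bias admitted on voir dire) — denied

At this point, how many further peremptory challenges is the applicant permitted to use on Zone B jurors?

Applicant peremptories so far: #17 — 1 of 4 used, 3 left overall.
Against Zone B: #17 — 1 used; per-zone cap 3 leaves 2.
Binding limit: min(3, 2) = 2.

2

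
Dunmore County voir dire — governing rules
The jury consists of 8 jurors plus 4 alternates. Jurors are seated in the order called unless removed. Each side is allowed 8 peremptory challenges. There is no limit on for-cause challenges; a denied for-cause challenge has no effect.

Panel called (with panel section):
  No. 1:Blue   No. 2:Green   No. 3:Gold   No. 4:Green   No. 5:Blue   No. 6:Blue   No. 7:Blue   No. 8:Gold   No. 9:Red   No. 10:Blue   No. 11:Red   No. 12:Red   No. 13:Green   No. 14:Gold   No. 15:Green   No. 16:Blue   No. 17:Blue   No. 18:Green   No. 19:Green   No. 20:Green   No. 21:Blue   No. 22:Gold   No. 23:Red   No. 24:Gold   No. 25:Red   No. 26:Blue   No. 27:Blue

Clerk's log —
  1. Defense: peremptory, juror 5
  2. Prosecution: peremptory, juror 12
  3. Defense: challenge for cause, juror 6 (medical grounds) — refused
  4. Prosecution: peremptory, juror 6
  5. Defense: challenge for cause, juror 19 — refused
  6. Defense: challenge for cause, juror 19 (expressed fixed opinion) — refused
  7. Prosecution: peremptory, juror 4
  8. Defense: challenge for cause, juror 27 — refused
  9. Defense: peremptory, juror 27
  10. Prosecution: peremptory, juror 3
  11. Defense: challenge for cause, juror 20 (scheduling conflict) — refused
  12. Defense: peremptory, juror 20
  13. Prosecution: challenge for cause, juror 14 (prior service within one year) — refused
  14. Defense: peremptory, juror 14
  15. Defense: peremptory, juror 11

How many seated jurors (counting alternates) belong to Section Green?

Removed: #3, #4, #5, #6, #11, #12, #14, #20, #27.
Seated (12 incl. alternates): #1, #2, #7, #8, #9, #10, #13, #15, #16, #17, #18, #19.
Of those, in Section Green: #2, #13, #15, #18, #19 → 5.

5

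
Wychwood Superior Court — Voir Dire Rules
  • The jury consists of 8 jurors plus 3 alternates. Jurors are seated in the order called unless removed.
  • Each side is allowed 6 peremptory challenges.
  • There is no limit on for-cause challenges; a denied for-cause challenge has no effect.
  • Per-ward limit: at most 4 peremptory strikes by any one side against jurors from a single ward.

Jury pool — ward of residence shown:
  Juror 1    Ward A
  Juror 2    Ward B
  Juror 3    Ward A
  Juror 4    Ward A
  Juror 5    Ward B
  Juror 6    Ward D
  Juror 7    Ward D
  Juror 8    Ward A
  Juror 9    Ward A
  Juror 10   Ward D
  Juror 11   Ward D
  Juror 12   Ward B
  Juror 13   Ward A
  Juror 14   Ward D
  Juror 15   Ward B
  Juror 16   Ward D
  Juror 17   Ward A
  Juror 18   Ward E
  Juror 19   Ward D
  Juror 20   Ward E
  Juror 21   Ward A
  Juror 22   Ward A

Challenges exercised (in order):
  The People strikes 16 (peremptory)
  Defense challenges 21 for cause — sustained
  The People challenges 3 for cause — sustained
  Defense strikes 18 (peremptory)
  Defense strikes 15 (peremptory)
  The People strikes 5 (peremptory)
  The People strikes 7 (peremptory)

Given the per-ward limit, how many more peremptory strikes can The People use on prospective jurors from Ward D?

The People peremptories so far: #16, #5, #7 — 3 of 6 used, 3 left overall.
Against Ward D: #16, #7 — 2 used; per-ward cap 4 leaves 2.
Binding limit: min(3, 2) = 2.

2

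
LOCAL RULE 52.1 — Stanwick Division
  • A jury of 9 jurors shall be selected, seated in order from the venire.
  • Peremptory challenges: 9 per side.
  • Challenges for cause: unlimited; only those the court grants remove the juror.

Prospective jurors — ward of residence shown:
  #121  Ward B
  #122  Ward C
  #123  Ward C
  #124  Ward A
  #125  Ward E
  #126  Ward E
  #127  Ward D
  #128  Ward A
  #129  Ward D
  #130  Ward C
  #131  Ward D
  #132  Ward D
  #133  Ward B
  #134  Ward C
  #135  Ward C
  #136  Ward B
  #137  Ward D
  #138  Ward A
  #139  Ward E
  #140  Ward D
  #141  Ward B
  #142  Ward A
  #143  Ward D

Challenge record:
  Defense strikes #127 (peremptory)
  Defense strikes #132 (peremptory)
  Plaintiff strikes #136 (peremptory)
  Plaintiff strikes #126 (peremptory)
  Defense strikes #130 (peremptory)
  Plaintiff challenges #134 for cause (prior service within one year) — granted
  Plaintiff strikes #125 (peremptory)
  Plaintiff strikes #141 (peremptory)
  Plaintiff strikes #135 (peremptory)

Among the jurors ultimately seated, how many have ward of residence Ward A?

Removed: #125, #126, #127, #130, #132, #134, #135, #136, #141.
Seated jurors 1–9: #121, #122, #123, #124, #128, #129, #131, #133, #137.
Of those, in Ward A: #124, #128 → 2.

2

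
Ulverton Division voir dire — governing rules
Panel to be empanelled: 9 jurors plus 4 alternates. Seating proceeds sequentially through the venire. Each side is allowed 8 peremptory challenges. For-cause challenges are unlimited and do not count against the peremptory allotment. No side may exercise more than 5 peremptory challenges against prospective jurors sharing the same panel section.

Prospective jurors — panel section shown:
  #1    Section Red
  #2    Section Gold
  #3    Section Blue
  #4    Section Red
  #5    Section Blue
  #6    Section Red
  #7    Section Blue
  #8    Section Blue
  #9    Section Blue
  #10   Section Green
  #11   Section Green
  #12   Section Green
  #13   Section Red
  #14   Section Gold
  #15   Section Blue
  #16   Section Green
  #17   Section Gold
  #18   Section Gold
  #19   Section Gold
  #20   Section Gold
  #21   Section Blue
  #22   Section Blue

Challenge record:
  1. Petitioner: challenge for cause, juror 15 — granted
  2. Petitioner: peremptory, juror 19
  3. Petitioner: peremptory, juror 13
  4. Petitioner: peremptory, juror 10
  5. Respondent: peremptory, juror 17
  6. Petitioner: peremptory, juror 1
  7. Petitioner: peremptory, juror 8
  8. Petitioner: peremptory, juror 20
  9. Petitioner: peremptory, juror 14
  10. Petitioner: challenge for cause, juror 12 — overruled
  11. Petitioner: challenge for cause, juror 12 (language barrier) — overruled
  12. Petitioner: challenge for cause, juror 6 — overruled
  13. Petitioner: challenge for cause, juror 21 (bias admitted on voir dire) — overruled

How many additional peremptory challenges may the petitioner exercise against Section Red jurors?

1

Petitioner peremptories so far: #19, #13, #10, #1, #8, #20, #14 — 7 of 8 used, 1 left overall.
Against Section Red: #13, #1 — 2 used; per-section cap 5 leaves 3.
Binding limit: min(1, 3) = 1.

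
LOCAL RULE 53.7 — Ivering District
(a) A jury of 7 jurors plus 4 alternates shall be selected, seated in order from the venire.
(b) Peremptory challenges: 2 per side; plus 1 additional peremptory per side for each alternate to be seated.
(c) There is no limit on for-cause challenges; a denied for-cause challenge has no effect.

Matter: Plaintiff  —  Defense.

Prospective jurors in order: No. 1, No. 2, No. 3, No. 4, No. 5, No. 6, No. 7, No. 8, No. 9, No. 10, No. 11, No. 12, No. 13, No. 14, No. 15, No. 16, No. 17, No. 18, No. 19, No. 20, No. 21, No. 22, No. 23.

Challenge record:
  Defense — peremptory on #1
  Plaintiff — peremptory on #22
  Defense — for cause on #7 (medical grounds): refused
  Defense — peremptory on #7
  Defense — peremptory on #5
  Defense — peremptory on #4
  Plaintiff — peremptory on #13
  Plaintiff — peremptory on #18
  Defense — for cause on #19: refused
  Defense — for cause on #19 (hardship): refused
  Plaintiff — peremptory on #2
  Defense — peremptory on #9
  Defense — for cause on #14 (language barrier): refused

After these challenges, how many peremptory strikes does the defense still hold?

Defense allotment: 2 base + 1 × 4 alternates = 6.
Defense peremptories used: #1, #7, #5, #4, #9 — 5 (for-cause on #7, #19, #19, #14 don't count).
Remaining: 6 − 5 = 1.

1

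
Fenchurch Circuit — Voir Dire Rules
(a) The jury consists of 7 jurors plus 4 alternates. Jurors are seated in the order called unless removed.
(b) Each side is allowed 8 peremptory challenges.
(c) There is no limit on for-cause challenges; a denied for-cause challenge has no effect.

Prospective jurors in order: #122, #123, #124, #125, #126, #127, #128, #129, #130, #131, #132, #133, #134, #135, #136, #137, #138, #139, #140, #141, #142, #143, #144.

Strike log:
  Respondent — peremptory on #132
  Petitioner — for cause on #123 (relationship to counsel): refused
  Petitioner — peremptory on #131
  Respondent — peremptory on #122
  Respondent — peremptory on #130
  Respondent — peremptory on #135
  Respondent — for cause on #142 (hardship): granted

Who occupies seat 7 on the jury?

129

Removed: #122, #130, #131, #132, #135, #142. (#123 stays — for-cause denied.)
Filling seats in venire order through position 7: #123, #124, #125, #126, #127, #128, #129.
So seat 7 is #129.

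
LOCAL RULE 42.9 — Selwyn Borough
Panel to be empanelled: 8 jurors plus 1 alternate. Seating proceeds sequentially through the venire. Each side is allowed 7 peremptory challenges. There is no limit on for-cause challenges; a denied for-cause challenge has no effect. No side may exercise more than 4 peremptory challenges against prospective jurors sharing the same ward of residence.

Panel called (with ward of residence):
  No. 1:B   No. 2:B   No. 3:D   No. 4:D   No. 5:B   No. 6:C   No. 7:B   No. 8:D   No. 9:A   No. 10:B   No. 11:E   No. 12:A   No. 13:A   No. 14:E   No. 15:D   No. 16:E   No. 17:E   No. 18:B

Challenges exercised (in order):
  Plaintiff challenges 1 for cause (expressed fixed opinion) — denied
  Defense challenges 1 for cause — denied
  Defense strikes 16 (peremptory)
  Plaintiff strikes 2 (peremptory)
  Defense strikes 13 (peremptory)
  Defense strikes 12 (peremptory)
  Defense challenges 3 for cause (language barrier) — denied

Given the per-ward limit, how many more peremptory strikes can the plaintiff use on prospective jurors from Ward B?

Plaintiff peremptories so far: #2 — 1 of 7 used, 6 left overall.
Against Ward B: #2 — 1 used; per-ward cap 4 leaves 3.
Binding limit: min(6, 3) = 3.

3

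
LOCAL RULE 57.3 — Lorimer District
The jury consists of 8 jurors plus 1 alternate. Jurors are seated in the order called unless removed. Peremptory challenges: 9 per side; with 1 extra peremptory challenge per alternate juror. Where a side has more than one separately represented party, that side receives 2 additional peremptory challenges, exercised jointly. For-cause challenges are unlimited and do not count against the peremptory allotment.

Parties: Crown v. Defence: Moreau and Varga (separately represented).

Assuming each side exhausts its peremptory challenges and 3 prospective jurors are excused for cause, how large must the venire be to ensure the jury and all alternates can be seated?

Seats to fill: 8 + 1 alternates = 9.
Peremptories — Crown: 9 + 1×1 = 10; Defence: 9 + 1×1 + 2 = 12; total 22.
For-cause removals: 3.
Minimum venire: 9 + 22 + 3 = 34.

34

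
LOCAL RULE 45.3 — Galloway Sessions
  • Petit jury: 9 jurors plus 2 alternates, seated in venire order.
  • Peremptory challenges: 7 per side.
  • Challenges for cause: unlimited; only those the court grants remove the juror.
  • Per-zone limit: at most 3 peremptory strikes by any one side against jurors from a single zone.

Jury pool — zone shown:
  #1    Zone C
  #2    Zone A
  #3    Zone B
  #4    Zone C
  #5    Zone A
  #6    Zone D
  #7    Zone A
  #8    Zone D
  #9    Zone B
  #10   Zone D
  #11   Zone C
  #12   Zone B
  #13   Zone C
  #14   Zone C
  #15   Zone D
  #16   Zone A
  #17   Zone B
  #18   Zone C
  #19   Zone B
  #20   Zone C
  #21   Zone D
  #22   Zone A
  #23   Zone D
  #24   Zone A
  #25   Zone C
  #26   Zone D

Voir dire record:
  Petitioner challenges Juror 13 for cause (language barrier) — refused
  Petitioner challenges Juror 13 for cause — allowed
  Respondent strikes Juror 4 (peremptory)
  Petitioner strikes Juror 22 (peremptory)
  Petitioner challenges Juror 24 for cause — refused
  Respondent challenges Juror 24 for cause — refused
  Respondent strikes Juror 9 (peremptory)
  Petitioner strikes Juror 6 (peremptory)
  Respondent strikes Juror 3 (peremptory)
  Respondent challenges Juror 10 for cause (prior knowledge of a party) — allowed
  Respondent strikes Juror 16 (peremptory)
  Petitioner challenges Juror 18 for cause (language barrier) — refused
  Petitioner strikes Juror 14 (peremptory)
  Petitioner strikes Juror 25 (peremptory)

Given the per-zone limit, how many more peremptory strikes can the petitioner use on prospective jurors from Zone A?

Petitioner peremptories so far: #22, #6, #14, #25 — 4 of 7 used, 3 left overall.
Against Zone A: #22 — 1 used; per-zone cap 3 leaves 2.
Binding limit: min(3, 2) = 2.

2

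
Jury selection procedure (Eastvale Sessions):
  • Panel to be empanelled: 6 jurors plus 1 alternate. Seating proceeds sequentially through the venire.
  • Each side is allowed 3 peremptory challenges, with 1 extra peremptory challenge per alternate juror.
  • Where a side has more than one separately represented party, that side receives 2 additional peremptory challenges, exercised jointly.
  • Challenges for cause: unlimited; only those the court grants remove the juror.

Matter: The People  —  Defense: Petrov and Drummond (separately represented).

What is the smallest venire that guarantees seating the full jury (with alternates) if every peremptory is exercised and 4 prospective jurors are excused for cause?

21

Seats to fill: 6 + 1 alternates = 7.
Peremptories — The People: 3 + 1×1 = 4; Defense: 3 + 1×1 + 2 = 6; total 10.
For-cause removals: 4.
Minimum venire: 7 + 10 + 4 = 21.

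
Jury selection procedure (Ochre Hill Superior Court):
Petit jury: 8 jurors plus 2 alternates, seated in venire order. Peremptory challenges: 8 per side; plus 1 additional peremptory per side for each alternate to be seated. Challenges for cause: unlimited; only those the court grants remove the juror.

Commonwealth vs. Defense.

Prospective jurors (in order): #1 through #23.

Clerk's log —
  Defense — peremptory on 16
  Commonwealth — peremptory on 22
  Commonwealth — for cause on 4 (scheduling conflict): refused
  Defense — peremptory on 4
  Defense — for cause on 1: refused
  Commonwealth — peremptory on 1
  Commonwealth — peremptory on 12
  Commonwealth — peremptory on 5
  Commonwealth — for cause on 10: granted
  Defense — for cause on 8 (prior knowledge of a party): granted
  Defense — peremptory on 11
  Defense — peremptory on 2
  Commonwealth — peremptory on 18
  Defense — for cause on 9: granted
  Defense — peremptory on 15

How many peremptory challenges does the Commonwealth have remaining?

Commonwealth allotment: 8 base + 1 × 2 alternates = 10.
Commonwealth peremptories used: #22, #1, #12, #5, #18 — 5 (for-cause on #4, #10 don't count).
Remaining: 10 − 5 = 5.

5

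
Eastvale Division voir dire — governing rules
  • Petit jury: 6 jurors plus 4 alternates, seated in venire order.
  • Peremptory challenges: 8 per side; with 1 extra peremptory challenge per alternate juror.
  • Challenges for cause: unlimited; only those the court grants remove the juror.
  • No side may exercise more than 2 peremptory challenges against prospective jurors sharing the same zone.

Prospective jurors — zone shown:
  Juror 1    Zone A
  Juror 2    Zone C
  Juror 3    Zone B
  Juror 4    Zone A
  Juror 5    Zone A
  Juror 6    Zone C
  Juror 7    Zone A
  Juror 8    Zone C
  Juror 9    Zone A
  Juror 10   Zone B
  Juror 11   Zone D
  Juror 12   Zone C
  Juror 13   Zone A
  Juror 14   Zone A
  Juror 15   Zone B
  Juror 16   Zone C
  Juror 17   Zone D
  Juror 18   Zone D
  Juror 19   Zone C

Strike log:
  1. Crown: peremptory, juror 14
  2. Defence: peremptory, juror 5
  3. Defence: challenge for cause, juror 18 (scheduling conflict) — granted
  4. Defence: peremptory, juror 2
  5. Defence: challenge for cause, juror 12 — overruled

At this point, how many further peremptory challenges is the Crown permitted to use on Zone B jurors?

2

Crown peremptories so far: #14 — 1 of 12 used, 11 left overall.
Against Zone B: none yet — per-zone cap 2 leaves 2.
Binding limit: min(11, 2) = 2.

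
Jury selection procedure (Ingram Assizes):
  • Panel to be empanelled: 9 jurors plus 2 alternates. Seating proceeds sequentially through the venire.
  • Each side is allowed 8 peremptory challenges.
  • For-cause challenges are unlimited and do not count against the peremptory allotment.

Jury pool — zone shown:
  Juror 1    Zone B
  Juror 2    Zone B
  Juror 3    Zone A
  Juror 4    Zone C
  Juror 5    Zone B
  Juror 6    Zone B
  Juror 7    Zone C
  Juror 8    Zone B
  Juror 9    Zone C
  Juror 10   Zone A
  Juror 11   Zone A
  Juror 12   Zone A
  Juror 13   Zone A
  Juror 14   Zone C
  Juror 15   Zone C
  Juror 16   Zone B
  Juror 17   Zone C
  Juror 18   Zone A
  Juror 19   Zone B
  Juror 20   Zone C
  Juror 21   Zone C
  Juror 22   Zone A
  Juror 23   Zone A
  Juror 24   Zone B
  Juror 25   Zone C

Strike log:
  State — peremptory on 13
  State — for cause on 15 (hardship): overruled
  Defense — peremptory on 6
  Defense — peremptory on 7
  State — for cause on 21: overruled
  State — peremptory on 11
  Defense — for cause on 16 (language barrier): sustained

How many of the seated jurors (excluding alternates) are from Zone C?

Removed: #6, #7, #11, #13, #16.
Seated jurors 1–9: #1, #2, #3, #4, #5, #8, #9, #10, #12 (alternates #14, #15 not counted).
Of those, in Zone C: #4, #9 → 2.

2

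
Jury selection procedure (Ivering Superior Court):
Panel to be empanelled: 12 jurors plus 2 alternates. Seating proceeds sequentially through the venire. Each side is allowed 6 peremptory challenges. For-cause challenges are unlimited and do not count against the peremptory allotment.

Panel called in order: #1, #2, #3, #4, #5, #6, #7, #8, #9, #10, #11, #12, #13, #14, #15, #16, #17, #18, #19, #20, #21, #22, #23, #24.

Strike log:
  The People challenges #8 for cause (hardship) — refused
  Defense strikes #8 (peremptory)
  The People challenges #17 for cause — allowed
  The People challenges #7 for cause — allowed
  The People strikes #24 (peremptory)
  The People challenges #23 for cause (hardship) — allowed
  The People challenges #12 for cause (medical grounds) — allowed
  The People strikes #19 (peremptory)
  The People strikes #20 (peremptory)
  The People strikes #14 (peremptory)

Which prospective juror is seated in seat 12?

Removed: #7, #8, #12, #14, #17, #19, #20, #23, #24.
Seating in order: seats 1–12 → #1, #2, #3, #4, #5, #6, #9, #10, #11, #13, #15, #16; alternates → #18, #21.
So seat 12 is #16.

16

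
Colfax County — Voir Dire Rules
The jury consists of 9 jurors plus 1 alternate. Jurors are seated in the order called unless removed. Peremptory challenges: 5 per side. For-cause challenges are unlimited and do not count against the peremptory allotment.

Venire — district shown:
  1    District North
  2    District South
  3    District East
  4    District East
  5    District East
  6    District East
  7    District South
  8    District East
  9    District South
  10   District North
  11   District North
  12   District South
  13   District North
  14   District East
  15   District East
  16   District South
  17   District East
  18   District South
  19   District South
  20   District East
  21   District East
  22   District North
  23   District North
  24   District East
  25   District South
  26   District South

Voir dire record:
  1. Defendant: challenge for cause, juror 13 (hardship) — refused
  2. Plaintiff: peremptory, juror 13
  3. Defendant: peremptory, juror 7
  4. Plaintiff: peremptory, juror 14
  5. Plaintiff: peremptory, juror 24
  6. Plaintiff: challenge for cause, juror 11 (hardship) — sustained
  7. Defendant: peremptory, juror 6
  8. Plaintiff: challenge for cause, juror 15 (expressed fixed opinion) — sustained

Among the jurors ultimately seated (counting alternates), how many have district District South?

4

Removed: #6, #7, #11, #13, #14, #15, #24.
Seated (10 incl. alternates): #1, #2, #3, #4, #5, #8, #9, #10, #12, #16.
Of those, in District South: #2, #9, #12, #16 → 4.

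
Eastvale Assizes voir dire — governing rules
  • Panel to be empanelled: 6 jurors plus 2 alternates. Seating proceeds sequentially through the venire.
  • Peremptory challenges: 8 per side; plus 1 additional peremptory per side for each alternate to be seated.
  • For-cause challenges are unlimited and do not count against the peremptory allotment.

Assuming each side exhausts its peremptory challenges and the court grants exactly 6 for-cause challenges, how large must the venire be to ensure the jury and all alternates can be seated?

34

Seats to fill: 6 + 2 alternates = 8.
Peremptories: 8 + 1×2 = 10 per side × 2 sides = 20.
For-cause removals: 6.
Minimum venire: 8 + 20 + 6 = 34.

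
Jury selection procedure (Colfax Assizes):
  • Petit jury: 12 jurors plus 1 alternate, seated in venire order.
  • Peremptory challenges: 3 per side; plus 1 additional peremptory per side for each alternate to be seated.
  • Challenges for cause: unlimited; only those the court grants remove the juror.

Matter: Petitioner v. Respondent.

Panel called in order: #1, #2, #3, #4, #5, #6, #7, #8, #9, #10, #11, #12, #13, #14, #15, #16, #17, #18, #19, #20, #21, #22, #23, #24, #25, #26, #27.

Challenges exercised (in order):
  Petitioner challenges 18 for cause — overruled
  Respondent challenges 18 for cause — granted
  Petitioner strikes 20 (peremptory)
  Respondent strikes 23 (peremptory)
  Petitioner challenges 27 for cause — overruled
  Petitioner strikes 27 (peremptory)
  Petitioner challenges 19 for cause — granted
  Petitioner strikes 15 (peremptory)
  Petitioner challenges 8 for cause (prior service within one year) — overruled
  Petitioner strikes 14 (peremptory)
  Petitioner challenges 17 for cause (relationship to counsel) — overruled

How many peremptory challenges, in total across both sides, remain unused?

Petitioner allotment: 3 base + 1 × 1 alternate = 4. Respondent allotment: 3 base + 1 × 1 alternate = 4.
Petitioner peremptories used: #20, #27, #15, #14 — 4 (for-cause on #18, #27, #19, #8, #17 don't count).
Respondent peremptories used: #23 — 1 (the for-cause on #18 doesn't count).
Remaining: (4 − 4) + (4 − 1) = 3.

3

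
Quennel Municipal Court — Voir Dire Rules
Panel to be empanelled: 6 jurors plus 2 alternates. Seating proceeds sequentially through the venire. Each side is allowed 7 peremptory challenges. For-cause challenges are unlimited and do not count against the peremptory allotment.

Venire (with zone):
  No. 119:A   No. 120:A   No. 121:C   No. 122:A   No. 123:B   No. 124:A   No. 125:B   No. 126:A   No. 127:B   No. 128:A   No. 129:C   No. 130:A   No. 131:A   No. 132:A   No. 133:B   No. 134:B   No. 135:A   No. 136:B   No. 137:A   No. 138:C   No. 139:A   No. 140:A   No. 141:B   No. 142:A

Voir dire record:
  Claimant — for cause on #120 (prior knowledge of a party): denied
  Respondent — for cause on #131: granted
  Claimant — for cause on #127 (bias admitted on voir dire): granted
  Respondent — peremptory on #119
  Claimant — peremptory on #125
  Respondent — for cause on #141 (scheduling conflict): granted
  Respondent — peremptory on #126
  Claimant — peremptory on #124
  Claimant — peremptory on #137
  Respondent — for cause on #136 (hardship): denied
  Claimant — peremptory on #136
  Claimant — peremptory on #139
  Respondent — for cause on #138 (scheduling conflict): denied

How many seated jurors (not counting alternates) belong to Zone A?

3

Removed: #119, #124, #125, #126, #127, #131, #136, #137, #139, #141.
Seated jurors 1–6: #120, #121, #122, #123, #128, #129 (alternates #130, #132 not counted).
Of those, in Zone A: #120, #122, #128 → 3.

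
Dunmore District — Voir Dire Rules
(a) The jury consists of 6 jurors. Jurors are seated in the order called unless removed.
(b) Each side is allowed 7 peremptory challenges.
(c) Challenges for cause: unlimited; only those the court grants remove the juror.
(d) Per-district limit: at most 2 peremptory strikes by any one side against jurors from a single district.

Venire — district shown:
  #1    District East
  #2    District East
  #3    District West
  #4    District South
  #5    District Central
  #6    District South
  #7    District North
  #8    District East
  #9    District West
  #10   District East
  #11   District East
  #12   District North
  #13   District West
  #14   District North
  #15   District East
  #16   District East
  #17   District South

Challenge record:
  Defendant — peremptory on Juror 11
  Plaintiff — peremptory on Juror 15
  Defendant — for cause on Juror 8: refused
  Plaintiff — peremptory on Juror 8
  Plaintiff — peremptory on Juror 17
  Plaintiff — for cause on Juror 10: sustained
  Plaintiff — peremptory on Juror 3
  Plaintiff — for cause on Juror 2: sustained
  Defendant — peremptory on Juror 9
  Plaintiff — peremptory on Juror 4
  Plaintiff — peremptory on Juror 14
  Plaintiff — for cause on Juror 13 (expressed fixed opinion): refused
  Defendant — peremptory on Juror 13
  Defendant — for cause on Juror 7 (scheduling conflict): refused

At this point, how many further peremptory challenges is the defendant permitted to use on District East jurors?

1

Defendant peremptories so far: #11, #9, #13 — 3 of 7 used, 4 left overall.
Against District East: #11 — 1 used; per-district cap 2 leaves 1.
Binding limit: min(4, 1) = 1.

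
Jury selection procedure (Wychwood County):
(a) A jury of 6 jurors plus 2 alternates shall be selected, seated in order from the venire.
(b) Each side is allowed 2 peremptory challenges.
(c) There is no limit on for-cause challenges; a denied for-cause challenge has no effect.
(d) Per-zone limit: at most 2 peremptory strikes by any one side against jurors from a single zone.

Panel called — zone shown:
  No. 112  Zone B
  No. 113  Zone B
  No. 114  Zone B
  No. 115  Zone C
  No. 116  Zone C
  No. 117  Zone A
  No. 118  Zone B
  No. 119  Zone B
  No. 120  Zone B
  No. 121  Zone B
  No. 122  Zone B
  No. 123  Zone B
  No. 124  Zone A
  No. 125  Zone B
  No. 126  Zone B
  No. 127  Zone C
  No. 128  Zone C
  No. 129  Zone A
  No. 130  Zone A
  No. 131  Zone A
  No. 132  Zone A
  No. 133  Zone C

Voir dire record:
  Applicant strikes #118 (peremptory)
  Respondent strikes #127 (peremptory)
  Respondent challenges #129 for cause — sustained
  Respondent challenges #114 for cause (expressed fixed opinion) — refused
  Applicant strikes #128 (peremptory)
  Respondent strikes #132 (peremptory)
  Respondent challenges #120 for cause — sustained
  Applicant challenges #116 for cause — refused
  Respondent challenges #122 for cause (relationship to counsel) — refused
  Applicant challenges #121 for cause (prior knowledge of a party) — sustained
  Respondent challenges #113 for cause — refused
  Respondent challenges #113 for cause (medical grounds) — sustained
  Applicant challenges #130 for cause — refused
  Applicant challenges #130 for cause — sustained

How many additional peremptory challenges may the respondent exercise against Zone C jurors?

Respondent peremptories so far: #127, #132 — 2 of 2 used, 0 left overall.
Against Zone C: #127 — 1 used; per-zone cap 2 leaves 1.
Binding limit: min(0, 1) = 0.

0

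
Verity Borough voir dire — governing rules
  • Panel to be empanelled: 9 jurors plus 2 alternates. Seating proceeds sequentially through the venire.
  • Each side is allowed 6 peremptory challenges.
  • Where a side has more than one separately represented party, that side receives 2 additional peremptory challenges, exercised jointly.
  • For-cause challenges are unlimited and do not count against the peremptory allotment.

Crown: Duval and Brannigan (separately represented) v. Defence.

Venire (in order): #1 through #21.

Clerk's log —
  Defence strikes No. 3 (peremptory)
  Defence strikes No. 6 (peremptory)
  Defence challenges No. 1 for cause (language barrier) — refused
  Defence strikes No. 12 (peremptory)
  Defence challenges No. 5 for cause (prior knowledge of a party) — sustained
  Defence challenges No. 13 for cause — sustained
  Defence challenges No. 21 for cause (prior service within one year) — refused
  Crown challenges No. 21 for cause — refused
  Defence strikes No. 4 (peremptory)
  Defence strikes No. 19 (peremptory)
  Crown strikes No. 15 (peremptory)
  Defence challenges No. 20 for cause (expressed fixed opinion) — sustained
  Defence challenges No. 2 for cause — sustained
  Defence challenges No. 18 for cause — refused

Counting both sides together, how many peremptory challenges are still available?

8

Crown allotment: 6 base + 2 multi-party = 8. Defence allotment: 6.
Crown peremptories used: #15 — 1 (the for-cause on #21 doesn't count).
Defence peremptories used: #3, #6, #12, #4, #19 — 5 (for-cause on #1, #5, #13, #21, #20, #2, #18 don't count).
Remaining: (8 − 1) + (6 − 5) = 8.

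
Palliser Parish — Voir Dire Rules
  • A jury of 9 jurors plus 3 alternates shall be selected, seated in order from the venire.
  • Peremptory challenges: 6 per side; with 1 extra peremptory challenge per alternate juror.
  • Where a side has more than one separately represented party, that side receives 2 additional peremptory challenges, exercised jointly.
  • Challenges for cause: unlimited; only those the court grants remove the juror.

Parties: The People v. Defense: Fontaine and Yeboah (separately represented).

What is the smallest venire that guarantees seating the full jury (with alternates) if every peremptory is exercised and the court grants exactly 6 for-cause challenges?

Seats to fill: 9 + 3 alternates = 12.
Peremptories — The People: 6 + 1×3 = 9; Defense: 6 + 1×3 + 2 = 11; total 20.
For-cause removals: 6.
Minimum venire: 12 + 20 + 6 = 38.

38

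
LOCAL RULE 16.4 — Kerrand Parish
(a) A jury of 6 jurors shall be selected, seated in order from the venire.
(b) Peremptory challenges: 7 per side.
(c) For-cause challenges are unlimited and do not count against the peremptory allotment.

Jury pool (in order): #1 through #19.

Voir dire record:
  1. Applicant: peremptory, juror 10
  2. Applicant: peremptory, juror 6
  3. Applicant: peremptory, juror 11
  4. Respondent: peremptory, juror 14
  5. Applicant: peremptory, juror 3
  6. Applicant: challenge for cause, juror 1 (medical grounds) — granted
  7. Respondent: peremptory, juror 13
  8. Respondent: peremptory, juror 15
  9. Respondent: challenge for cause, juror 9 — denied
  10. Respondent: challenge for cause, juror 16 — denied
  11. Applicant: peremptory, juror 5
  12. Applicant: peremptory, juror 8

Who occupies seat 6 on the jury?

Removed: #1, #3, #5, #6, #8, #10, #11, #13, #14, #15. (#9, #16 stay — for-cause denied.)
Seating in order: seats 1–6 → #2, #4, #7, #9, #12, #16.
So seat 6 is #16.

16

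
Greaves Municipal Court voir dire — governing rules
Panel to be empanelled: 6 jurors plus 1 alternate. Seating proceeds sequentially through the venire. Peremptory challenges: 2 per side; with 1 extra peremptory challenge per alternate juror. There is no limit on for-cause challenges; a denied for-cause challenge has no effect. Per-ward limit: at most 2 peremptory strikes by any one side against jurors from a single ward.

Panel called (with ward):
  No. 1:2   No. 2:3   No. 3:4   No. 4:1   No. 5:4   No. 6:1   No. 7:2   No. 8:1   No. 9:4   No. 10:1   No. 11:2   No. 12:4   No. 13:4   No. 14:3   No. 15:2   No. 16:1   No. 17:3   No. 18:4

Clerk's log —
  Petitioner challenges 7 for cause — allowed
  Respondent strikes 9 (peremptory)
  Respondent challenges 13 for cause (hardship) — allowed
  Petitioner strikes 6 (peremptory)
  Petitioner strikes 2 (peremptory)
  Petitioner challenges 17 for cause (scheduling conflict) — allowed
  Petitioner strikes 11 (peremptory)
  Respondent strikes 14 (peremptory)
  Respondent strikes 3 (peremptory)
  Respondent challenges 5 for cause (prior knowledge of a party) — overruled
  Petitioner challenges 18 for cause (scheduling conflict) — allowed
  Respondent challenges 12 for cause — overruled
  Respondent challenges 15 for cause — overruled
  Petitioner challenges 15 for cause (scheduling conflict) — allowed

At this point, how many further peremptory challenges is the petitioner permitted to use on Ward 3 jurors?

Petitioner peremptories so far: #6, #2, #11 — 3 of 3 used, 0 left overall.
Against Ward 3: #2 — 1 used; per-ward cap 2 leaves 1.
Binding limit: min(0, 1) = 0.

0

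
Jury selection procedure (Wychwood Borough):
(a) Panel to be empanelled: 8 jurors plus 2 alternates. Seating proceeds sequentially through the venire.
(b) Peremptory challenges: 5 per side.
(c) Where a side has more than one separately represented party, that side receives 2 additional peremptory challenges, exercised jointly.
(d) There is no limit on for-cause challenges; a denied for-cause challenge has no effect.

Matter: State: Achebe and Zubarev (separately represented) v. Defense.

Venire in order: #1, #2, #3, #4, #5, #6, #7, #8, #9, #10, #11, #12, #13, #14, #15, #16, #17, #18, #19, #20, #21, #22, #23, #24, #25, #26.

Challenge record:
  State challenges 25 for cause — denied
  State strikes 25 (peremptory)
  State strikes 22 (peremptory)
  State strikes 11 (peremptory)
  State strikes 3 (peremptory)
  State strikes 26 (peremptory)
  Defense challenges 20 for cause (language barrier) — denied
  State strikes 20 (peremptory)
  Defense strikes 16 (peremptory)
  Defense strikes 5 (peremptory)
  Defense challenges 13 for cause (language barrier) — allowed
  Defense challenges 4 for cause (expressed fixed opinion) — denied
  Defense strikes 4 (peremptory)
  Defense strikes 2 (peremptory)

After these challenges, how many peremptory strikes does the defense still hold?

1

Defense allotment: 5.
Defense peremptories used: #16, #5, #4, #2 — 4 (for-cause on #20, #13, #4 don't count).
Remaining: 5 − 4 = 1.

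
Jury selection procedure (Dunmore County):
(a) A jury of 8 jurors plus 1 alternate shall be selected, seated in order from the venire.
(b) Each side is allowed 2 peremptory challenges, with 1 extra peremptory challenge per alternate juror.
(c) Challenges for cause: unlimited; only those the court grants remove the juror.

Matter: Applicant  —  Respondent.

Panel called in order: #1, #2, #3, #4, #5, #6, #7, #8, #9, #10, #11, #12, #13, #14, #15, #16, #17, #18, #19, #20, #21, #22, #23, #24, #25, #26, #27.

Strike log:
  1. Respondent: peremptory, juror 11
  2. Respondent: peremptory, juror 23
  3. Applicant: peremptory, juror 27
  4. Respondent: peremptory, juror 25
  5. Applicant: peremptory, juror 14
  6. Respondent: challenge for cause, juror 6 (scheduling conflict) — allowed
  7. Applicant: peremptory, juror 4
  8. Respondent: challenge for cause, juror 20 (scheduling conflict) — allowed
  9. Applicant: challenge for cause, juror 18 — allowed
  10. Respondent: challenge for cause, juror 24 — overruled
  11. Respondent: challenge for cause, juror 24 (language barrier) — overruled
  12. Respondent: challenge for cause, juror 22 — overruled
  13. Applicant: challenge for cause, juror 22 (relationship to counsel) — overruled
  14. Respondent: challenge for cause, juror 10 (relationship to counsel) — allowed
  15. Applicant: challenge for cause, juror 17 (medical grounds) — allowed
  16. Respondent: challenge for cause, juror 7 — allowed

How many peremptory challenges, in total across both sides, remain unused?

0

Applicant allotment: 2 base + 1 × 1 alternate = 3. Respondent allotment: 2 base + 1 × 1 alternate = 3.
Applicant peremptories used: #27, #14, #4 — 3 (for-cause on #18, #22, #17 don't count).
Respondent peremptories used: #11, #23, #25 — 3 (for-cause on #6, #20, #24, #24, #22, #10, #7 don't count).
Remaining: (3 − 3) + (3 − 3) = 0.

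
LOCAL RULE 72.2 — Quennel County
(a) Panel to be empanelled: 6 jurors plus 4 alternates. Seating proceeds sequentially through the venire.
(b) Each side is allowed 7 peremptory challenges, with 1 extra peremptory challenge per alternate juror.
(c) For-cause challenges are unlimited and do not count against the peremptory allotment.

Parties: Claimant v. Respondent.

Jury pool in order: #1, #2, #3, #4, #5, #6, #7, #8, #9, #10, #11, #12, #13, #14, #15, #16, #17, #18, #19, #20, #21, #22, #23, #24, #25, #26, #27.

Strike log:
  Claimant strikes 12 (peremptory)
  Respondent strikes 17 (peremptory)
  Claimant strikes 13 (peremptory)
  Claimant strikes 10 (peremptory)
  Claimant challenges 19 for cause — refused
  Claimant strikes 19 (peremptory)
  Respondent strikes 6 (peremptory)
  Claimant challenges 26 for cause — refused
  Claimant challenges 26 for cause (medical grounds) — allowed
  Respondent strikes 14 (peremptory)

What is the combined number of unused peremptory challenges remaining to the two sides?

15

Claimant allotment: 7 base + 1 × 4 alternates = 11. Respondent allotment: 7 base + 1 × 4 alternates = 11.
Claimant peremptories used: #12, #13, #10, #19 — 4 (for-cause on #19, #26, #26 don't count).
Respondent peremptories used: #17, #6, #14 — 3.
Remaining: (11 − 4) + (11 − 3) = 15.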